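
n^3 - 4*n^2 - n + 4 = (n - 4)*(n - 1)*(n + 1)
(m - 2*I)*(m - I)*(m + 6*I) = m^3 + 3*I*m^2 + 16*m - 12*I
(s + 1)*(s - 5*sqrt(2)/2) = s^2 - 5*sqrt(2)*s/2 + s - 5*sqrt(2)/2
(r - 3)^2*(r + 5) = r^3 - r^2 - 21*r + 45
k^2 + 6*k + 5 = (k + 1)*(k + 5)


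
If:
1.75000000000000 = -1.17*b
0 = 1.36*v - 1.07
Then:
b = -1.50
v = 0.79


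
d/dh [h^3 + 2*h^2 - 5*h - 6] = 3*h^2 + 4*h - 5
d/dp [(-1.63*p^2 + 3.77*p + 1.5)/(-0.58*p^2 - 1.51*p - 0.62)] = (4.6479*p^2 + 3.7612*p - 0.0724)/(0.3364*p^4 + 1.7516*p^3 + 2.9993*p^2 + 1.8724*p + 0.3844)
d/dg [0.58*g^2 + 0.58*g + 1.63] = 1.16*g + 0.58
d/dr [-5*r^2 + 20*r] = 20 - 10*r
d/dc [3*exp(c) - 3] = 3*exp(c)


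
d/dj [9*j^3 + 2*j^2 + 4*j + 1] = 27*j^2 + 4*j + 4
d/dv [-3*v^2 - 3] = -6*v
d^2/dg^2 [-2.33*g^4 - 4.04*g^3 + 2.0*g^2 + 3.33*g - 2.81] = -27.96*g^2 - 24.24*g + 4.0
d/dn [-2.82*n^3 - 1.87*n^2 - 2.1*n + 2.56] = -8.46*n^2 - 3.74*n - 2.1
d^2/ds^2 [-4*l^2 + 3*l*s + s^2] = 2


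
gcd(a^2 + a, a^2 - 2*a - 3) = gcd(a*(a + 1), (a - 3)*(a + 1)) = a + 1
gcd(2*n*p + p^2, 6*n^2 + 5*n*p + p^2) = 2*n + p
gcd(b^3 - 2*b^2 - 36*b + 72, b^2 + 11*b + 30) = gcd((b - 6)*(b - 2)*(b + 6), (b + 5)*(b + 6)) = b + 6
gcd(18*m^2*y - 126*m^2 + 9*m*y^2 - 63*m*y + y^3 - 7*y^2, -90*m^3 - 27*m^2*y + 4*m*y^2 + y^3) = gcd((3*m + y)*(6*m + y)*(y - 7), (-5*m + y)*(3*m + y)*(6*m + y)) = 18*m^2 + 9*m*y + y^2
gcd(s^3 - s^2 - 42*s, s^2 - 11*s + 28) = s - 7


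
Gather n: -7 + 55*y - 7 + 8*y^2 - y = 8*y^2 + 54*y - 14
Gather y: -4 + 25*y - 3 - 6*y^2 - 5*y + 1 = -6*y^2 + 20*y - 6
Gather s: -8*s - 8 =-8*s - 8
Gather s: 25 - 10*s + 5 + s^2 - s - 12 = s^2 - 11*s + 18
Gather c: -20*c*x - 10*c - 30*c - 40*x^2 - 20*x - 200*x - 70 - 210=c*(-20*x - 40) - 40*x^2 - 220*x - 280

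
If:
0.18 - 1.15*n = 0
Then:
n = 0.16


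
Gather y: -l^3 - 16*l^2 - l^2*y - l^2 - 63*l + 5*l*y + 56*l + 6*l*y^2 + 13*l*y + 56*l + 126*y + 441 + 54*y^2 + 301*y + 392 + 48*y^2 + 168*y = -l^3 - 17*l^2 + 49*l + y^2*(6*l + 102) + y*(-l^2 + 18*l + 595) + 833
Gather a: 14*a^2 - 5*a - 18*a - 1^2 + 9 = 14*a^2 - 23*a + 8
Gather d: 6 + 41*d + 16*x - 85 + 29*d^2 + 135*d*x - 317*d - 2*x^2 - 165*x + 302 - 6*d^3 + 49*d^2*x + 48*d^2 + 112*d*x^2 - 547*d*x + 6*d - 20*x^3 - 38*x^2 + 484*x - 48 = -6*d^3 + d^2*(49*x + 77) + d*(112*x^2 - 412*x - 270) - 20*x^3 - 40*x^2 + 335*x + 175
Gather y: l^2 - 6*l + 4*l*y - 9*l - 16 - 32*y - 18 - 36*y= l^2 - 15*l + y*(4*l - 68) - 34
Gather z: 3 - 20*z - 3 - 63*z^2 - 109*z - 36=-63*z^2 - 129*z - 36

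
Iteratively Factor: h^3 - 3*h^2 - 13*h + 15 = (h - 1)*(h^2 - 2*h - 15) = (h - 1)*(h + 3)*(h - 5)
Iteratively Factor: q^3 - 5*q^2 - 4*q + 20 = (q + 2)*(q^2 - 7*q + 10) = (q - 5)*(q + 2)*(q - 2)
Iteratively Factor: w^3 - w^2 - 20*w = (w)*(w^2 - w - 20) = w*(w - 5)*(w + 4)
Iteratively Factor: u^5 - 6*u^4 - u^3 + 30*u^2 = (u - 5)*(u^4 - u^3 - 6*u^2) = (u - 5)*(u - 3)*(u^3 + 2*u^2) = u*(u - 5)*(u - 3)*(u^2 + 2*u) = u^2*(u - 5)*(u - 3)*(u + 2)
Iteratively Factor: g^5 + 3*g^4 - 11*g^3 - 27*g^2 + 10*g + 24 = (g - 1)*(g^4 + 4*g^3 - 7*g^2 - 34*g - 24) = (g - 1)*(g + 1)*(g^3 + 3*g^2 - 10*g - 24) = (g - 1)*(g + 1)*(g + 2)*(g^2 + g - 12) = (g - 3)*(g - 1)*(g + 1)*(g + 2)*(g + 4)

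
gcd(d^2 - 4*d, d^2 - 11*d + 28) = d - 4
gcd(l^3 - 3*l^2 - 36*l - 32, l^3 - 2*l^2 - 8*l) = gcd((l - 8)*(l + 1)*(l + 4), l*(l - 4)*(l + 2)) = 1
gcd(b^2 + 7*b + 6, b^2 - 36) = b + 6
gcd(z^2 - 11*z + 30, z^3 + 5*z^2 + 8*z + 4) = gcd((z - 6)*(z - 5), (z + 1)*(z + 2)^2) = 1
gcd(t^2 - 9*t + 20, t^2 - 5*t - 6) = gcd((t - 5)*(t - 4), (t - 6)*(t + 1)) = 1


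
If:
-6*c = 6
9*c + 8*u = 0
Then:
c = -1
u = 9/8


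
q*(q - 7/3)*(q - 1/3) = q^3 - 8*q^2/3 + 7*q/9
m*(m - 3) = m^2 - 3*m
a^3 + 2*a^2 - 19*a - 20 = (a - 4)*(a + 1)*(a + 5)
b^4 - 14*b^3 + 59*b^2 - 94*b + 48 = (b - 8)*(b - 3)*(b - 2)*(b - 1)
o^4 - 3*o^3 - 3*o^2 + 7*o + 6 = (o - 3)*(o - 2)*(o + 1)^2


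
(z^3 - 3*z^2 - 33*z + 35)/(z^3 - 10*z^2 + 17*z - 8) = (z^2 - 2*z - 35)/(z^2 - 9*z + 8)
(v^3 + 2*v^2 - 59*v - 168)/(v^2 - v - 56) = v + 3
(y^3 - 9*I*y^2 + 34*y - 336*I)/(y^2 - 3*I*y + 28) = (y^2 - 2*I*y + 48)/(y + 4*I)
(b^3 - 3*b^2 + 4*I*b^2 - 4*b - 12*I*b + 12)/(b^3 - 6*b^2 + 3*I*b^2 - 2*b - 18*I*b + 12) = (b^2 + b*(-3 + 2*I) - 6*I)/(b^2 + b*(-6 + I) - 6*I)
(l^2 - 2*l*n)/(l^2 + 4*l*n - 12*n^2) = l/(l + 6*n)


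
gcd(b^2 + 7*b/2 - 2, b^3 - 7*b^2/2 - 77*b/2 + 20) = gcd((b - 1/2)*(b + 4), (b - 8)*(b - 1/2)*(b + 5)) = b - 1/2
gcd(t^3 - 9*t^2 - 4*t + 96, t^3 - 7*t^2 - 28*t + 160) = t^2 - 12*t + 32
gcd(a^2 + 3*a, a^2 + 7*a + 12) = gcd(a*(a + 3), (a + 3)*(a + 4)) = a + 3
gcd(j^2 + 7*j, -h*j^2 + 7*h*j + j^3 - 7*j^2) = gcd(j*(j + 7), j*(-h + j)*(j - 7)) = j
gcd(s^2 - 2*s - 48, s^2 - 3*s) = 1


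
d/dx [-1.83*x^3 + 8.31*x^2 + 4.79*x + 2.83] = -5.49*x^2 + 16.62*x + 4.79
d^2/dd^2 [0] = 0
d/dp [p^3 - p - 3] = 3*p^2 - 1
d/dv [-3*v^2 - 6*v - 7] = -6*v - 6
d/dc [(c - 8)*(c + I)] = 2*c - 8 + I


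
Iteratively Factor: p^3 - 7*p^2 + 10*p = (p - 5)*(p^2 - 2*p) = p*(p - 5)*(p - 2)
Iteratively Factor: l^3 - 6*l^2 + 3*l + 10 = (l + 1)*(l^2 - 7*l + 10) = (l - 5)*(l + 1)*(l - 2)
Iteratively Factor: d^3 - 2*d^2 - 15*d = (d + 3)*(d^2 - 5*d) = d*(d + 3)*(d - 5)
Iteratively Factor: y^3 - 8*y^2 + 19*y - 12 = (y - 3)*(y^2 - 5*y + 4) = (y - 4)*(y - 3)*(y - 1)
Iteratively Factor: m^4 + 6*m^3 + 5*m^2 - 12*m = (m + 4)*(m^3 + 2*m^2 - 3*m) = m*(m + 4)*(m^2 + 2*m - 3) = m*(m - 1)*(m + 4)*(m + 3)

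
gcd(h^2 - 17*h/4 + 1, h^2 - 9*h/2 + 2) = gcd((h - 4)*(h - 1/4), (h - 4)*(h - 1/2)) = h - 4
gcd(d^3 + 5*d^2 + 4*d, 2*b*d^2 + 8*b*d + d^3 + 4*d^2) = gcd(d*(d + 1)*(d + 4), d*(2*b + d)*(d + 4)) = d^2 + 4*d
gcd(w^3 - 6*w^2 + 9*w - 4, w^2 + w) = 1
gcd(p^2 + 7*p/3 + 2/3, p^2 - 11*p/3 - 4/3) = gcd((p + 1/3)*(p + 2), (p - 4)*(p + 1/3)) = p + 1/3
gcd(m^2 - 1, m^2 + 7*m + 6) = m + 1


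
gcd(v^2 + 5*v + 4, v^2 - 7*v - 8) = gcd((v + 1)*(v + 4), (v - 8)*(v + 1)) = v + 1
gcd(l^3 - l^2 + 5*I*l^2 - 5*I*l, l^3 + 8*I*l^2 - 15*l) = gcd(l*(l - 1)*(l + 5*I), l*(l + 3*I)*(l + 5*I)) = l^2 + 5*I*l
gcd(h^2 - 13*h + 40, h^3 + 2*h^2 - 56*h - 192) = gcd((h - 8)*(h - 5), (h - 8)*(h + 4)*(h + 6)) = h - 8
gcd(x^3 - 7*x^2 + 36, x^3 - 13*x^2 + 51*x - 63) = x - 3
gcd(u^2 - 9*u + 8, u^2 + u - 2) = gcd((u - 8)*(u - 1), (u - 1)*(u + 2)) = u - 1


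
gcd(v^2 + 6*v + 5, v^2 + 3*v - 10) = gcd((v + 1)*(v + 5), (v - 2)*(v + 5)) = v + 5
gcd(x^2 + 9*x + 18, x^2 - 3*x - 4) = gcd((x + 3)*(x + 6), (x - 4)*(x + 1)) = 1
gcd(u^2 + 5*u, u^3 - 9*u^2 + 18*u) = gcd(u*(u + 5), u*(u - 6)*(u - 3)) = u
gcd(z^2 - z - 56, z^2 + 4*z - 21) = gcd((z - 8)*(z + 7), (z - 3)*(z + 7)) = z + 7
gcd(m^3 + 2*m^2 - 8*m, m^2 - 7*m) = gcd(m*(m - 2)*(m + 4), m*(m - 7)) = m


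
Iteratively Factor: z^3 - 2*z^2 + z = (z - 1)*(z^2 - z) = (z - 1)^2*(z)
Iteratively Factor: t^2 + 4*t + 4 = (t + 2)*(t + 2)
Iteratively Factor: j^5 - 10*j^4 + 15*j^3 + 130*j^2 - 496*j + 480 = (j - 3)*(j^4 - 7*j^3 - 6*j^2 + 112*j - 160) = (j - 3)*(j + 4)*(j^3 - 11*j^2 + 38*j - 40) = (j - 5)*(j - 3)*(j + 4)*(j^2 - 6*j + 8) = (j - 5)*(j - 3)*(j - 2)*(j + 4)*(j - 4)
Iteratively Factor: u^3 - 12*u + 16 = (u - 2)*(u^2 + 2*u - 8) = (u - 2)*(u + 4)*(u - 2)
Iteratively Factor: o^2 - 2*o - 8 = (o + 2)*(o - 4)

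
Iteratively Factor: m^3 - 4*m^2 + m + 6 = (m - 3)*(m^2 - m - 2) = (m - 3)*(m + 1)*(m - 2)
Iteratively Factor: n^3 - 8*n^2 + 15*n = (n - 5)*(n^2 - 3*n) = n*(n - 5)*(n - 3)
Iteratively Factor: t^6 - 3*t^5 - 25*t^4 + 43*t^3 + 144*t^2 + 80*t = (t + 1)*(t^5 - 4*t^4 - 21*t^3 + 64*t^2 + 80*t) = t*(t + 1)*(t^4 - 4*t^3 - 21*t^2 + 64*t + 80) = t*(t + 1)^2*(t^3 - 5*t^2 - 16*t + 80) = t*(t - 4)*(t + 1)^2*(t^2 - t - 20) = t*(t - 5)*(t - 4)*(t + 1)^2*(t + 4)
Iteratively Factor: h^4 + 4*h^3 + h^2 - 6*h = (h + 2)*(h^3 + 2*h^2 - 3*h) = (h + 2)*(h + 3)*(h^2 - h) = h*(h + 2)*(h + 3)*(h - 1)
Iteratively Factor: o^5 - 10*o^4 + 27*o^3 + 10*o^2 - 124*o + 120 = (o - 3)*(o^4 - 7*o^3 + 6*o^2 + 28*o - 40) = (o - 3)*(o + 2)*(o^3 - 9*o^2 + 24*o - 20) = (o - 3)*(o - 2)*(o + 2)*(o^2 - 7*o + 10) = (o - 5)*(o - 3)*(o - 2)*(o + 2)*(o - 2)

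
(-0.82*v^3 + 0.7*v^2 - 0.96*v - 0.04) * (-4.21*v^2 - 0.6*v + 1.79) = 3.4522*v^5 - 2.455*v^4 + 2.1538*v^3 + 1.9974*v^2 - 1.6944*v - 0.0716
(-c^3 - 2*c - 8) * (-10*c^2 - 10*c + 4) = 10*c^5 + 10*c^4 + 16*c^3 + 100*c^2 + 72*c - 32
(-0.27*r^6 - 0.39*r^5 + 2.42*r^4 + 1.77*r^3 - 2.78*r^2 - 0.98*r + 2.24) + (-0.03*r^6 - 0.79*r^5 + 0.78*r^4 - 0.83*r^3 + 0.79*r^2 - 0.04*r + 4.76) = -0.3*r^6 - 1.18*r^5 + 3.2*r^4 + 0.94*r^3 - 1.99*r^2 - 1.02*r + 7.0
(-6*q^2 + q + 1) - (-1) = -6*q^2 + q + 2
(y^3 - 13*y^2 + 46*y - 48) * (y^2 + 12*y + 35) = y^5 - y^4 - 75*y^3 + 49*y^2 + 1034*y - 1680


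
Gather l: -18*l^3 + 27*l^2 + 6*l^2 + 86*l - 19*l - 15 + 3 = -18*l^3 + 33*l^2 + 67*l - 12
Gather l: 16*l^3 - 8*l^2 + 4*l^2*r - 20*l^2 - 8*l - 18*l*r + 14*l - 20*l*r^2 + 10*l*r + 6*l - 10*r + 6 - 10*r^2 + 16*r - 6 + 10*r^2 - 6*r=16*l^3 + l^2*(4*r - 28) + l*(-20*r^2 - 8*r + 12)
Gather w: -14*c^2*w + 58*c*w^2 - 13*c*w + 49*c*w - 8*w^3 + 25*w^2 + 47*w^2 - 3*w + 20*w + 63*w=-8*w^3 + w^2*(58*c + 72) + w*(-14*c^2 + 36*c + 80)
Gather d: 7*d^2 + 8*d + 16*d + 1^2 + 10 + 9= 7*d^2 + 24*d + 20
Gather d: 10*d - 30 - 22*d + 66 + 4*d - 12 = 24 - 8*d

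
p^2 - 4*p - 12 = (p - 6)*(p + 2)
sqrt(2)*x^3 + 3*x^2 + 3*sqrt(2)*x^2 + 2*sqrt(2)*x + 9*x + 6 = (x + 2)*(x + 3*sqrt(2)/2)*(sqrt(2)*x + sqrt(2))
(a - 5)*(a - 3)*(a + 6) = a^3 - 2*a^2 - 33*a + 90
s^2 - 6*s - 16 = (s - 8)*(s + 2)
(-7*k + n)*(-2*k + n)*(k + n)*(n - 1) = 14*k^3*n - 14*k^3 + 5*k^2*n^2 - 5*k^2*n - 8*k*n^3 + 8*k*n^2 + n^4 - n^3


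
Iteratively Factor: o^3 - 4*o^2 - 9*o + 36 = (o + 3)*(o^2 - 7*o + 12) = (o - 4)*(o + 3)*(o - 3)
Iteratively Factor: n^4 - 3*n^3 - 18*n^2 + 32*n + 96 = (n + 2)*(n^3 - 5*n^2 - 8*n + 48) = (n + 2)*(n + 3)*(n^2 - 8*n + 16) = (n - 4)*(n + 2)*(n + 3)*(n - 4)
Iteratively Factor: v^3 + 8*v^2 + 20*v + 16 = (v + 2)*(v^2 + 6*v + 8) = (v + 2)^2*(v + 4)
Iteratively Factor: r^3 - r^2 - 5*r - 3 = (r + 1)*(r^2 - 2*r - 3) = (r + 1)^2*(r - 3)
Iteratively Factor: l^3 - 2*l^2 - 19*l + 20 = (l - 5)*(l^2 + 3*l - 4) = (l - 5)*(l - 1)*(l + 4)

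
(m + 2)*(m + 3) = m^2 + 5*m + 6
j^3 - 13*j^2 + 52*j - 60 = (j - 6)*(j - 5)*(j - 2)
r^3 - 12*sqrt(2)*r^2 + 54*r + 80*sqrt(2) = (r - 8*sqrt(2))*(r - 5*sqrt(2))*(r + sqrt(2))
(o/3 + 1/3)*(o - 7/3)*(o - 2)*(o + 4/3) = o^4/3 - 2*o^3/3 - 37*o^2/27 + 46*o/27 + 56/27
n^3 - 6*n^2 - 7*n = n*(n - 7)*(n + 1)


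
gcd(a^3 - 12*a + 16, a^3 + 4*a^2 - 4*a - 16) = a^2 + 2*a - 8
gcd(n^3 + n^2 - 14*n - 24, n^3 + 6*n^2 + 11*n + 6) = n^2 + 5*n + 6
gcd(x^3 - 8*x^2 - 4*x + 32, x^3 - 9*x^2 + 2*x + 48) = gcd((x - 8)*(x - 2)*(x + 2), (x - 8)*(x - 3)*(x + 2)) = x^2 - 6*x - 16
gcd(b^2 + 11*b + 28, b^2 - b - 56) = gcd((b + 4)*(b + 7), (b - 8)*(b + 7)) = b + 7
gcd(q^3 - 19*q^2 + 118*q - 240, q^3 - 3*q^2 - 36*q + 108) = q - 6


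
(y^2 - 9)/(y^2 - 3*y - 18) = (y - 3)/(y - 6)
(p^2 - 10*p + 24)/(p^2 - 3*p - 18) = (p - 4)/(p + 3)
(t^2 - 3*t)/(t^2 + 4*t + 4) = t*(t - 3)/(t^2 + 4*t + 4)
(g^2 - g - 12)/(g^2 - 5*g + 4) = (g + 3)/(g - 1)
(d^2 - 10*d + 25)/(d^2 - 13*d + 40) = (d - 5)/(d - 8)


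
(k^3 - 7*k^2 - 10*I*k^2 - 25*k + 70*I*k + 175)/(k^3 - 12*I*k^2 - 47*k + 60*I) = (k^2 - k*(7 + 5*I) + 35*I)/(k^2 - 7*I*k - 12)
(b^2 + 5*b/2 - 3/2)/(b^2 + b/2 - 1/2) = (b + 3)/(b + 1)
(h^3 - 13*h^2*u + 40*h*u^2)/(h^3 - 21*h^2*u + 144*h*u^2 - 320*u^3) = h/(h - 8*u)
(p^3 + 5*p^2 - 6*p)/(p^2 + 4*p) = (p^2 + 5*p - 6)/(p + 4)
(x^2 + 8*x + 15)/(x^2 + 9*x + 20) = (x + 3)/(x + 4)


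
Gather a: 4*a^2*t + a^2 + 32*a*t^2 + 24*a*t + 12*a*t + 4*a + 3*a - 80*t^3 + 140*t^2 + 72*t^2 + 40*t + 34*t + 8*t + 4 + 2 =a^2*(4*t + 1) + a*(32*t^2 + 36*t + 7) - 80*t^3 + 212*t^2 + 82*t + 6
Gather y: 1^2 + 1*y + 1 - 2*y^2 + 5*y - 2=-2*y^2 + 6*y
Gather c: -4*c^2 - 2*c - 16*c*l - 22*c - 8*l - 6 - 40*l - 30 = -4*c^2 + c*(-16*l - 24) - 48*l - 36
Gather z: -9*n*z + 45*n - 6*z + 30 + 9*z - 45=45*n + z*(3 - 9*n) - 15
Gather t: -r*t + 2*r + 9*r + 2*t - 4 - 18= 11*r + t*(2 - r) - 22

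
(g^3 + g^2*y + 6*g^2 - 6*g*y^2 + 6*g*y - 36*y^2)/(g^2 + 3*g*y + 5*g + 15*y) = (g^2 - 2*g*y + 6*g - 12*y)/(g + 5)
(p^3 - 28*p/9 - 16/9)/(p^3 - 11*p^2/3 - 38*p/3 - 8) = (3*p^2 - 4*p - 4)/(3*(p^2 - 5*p - 6))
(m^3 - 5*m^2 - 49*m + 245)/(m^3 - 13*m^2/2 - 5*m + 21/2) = 2*(m^2 + 2*m - 35)/(2*m^2 + m - 3)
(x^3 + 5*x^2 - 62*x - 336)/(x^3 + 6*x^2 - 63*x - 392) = (x + 6)/(x + 7)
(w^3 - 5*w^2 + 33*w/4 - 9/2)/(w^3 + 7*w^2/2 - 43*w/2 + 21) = (w - 3/2)/(w + 7)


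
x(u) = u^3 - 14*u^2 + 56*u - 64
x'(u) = 3*u^2 - 28*u + 56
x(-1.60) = -193.54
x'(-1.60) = 108.48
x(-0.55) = -99.20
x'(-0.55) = 72.31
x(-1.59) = -192.45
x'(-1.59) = 108.10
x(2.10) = 1.12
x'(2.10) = 10.43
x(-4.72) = -745.37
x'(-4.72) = 255.00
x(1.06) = -19.18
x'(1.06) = 29.69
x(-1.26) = -158.79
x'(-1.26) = 96.04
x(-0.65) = -106.59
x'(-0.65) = 75.47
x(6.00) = -16.00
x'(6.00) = -4.00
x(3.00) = 5.00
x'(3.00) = -1.00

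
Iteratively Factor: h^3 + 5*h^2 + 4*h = (h + 1)*(h^2 + 4*h) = (h + 1)*(h + 4)*(h)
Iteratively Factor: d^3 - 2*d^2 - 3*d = (d + 1)*(d^2 - 3*d) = d*(d + 1)*(d - 3)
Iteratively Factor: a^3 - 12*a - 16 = (a + 2)*(a^2 - 2*a - 8) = (a + 2)^2*(a - 4)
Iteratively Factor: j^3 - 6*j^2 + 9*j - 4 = (j - 1)*(j^2 - 5*j + 4) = (j - 1)^2*(j - 4)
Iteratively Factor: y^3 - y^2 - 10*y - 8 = (y + 2)*(y^2 - 3*y - 4) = (y + 1)*(y + 2)*(y - 4)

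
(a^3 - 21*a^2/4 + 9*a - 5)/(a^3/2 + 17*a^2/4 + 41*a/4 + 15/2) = (4*a^3 - 21*a^2 + 36*a - 20)/(2*a^3 + 17*a^2 + 41*a + 30)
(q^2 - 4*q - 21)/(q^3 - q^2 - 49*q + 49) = (q + 3)/(q^2 + 6*q - 7)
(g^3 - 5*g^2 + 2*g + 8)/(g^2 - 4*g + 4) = (g^2 - 3*g - 4)/(g - 2)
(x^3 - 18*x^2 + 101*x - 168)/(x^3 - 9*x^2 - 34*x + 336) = (x - 3)/(x + 6)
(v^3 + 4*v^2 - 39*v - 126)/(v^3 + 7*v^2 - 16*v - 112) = (v^2 - 3*v - 18)/(v^2 - 16)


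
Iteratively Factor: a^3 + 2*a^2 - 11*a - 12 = (a - 3)*(a^2 + 5*a + 4) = (a - 3)*(a + 1)*(a + 4)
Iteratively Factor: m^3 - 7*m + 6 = (m + 3)*(m^2 - 3*m + 2) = (m - 1)*(m + 3)*(m - 2)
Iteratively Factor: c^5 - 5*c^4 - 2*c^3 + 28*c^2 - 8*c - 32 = (c - 2)*(c^4 - 3*c^3 - 8*c^2 + 12*c + 16) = (c - 2)*(c + 2)*(c^3 - 5*c^2 + 2*c + 8) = (c - 2)^2*(c + 2)*(c^2 - 3*c - 4) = (c - 4)*(c - 2)^2*(c + 2)*(c + 1)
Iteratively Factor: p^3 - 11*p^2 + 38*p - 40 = (p - 5)*(p^2 - 6*p + 8) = (p - 5)*(p - 2)*(p - 4)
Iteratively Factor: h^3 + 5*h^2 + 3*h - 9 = (h + 3)*(h^2 + 2*h - 3) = (h + 3)^2*(h - 1)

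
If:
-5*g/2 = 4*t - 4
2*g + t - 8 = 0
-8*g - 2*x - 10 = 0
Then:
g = 56/11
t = -24/11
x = -279/11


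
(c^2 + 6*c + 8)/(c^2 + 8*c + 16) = (c + 2)/(c + 4)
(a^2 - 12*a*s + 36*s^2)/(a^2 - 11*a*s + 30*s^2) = (-a + 6*s)/(-a + 5*s)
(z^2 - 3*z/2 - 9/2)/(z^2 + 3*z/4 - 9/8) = 4*(z - 3)/(4*z - 3)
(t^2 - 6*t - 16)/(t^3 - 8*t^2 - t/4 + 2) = 4*(t + 2)/(4*t^2 - 1)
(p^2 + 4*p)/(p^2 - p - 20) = p/(p - 5)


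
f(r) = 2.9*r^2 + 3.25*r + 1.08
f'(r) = 5.8*r + 3.25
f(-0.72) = 0.24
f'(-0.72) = -0.93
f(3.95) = 59.16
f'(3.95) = 26.16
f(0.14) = 1.59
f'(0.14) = 4.06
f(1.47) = 12.12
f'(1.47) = 11.78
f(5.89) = 120.83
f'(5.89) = 37.41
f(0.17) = 1.72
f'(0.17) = 4.24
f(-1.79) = 4.55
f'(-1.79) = -7.13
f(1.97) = 18.74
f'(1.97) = 14.68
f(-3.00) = 17.43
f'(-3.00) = -14.15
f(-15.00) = 604.83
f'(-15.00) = -83.75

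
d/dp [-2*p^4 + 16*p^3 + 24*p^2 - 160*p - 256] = -8*p^3 + 48*p^2 + 48*p - 160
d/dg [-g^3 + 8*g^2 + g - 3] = -3*g^2 + 16*g + 1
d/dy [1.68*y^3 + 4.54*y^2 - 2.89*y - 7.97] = 5.04*y^2 + 9.08*y - 2.89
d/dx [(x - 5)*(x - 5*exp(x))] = x - (x - 5)*(5*exp(x) - 1) - 5*exp(x)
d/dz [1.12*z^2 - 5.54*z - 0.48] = 2.24*z - 5.54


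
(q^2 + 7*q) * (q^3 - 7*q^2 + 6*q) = q^5 - 43*q^3 + 42*q^2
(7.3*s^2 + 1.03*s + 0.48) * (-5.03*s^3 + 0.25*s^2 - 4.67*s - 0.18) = -36.719*s^5 - 3.3559*s^4 - 36.2479*s^3 - 6.0041*s^2 - 2.427*s - 0.0864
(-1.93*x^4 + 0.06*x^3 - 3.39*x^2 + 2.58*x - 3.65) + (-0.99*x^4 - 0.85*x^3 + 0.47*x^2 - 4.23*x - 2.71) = -2.92*x^4 - 0.79*x^3 - 2.92*x^2 - 1.65*x - 6.36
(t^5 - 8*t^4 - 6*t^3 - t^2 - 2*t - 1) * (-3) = -3*t^5 + 24*t^4 + 18*t^3 + 3*t^2 + 6*t + 3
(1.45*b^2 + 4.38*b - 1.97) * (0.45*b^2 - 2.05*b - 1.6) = 0.6525*b^4 - 1.0015*b^3 - 12.1855*b^2 - 2.9695*b + 3.152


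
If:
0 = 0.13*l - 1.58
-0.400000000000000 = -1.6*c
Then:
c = 0.25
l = 12.15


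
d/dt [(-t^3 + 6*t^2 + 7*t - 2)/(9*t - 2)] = 2*(-9*t^3 + 30*t^2 - 12*t + 2)/(81*t^2 - 36*t + 4)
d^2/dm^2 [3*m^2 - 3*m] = 6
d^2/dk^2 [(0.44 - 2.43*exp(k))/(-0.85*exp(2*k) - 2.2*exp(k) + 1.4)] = (1.755675*exp(4*k) - 5.8157*exp(3*k) + 14.8818*exp(2*k) + 3.2604*exp(k) + 3.4076)*exp(k)/(0.614125*exp(6*k) + 4.7685*exp(5*k) + 9.3075*exp(4*k) - 5.05999999999999*exp(3*k) - 15.33*exp(2*k) + 12.936*exp(k) - 2.744)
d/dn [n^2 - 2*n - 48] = 2*n - 2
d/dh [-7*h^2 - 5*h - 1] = -14*h - 5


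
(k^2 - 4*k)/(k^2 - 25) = k*(k - 4)/(k^2 - 25)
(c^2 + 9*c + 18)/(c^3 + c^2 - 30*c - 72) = (c + 6)/(c^2 - 2*c - 24)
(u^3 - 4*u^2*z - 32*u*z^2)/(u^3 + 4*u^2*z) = (u - 8*z)/u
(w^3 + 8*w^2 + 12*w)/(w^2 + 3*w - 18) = w*(w + 2)/(w - 3)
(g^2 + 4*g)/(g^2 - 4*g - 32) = g/(g - 8)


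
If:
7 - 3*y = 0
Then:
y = 7/3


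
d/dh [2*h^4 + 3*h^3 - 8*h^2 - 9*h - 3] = 8*h^3 + 9*h^2 - 16*h - 9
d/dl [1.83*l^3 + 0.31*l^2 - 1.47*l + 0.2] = 5.49*l^2 + 0.62*l - 1.47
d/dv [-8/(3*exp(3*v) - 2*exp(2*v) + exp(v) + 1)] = (72*exp(2*v) - 32*exp(v) + 8)*exp(v)/(3*exp(3*v) - 2*exp(2*v) + exp(v) + 1)^2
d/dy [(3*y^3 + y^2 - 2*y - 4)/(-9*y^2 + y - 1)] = (-27*y^4 + 6*y^3 - 26*y^2 - 74*y + 6)/(81*y^4 - 18*y^3 + 19*y^2 - 2*y + 1)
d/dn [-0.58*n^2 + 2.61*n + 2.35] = 2.61 - 1.16*n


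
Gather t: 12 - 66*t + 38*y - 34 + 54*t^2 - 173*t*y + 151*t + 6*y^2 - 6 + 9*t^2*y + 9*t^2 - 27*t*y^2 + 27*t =t^2*(9*y + 63) + t*(-27*y^2 - 173*y + 112) + 6*y^2 + 38*y - 28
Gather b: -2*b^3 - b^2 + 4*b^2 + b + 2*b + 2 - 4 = -2*b^3 + 3*b^2 + 3*b - 2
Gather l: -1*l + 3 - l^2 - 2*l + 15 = -l^2 - 3*l + 18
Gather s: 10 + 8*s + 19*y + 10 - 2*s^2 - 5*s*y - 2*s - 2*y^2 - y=-2*s^2 + s*(6 - 5*y) - 2*y^2 + 18*y + 20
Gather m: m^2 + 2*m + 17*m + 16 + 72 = m^2 + 19*m + 88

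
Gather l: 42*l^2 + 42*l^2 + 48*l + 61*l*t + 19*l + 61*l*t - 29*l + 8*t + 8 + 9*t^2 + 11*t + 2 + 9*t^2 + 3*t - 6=84*l^2 + l*(122*t + 38) + 18*t^2 + 22*t + 4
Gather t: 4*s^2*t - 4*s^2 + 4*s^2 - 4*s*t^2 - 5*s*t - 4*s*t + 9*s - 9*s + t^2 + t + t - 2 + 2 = t^2*(1 - 4*s) + t*(4*s^2 - 9*s + 2)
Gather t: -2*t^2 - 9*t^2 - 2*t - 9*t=-11*t^2 - 11*t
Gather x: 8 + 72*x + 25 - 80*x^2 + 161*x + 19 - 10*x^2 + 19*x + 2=-90*x^2 + 252*x + 54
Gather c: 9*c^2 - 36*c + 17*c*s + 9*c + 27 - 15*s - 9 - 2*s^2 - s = 9*c^2 + c*(17*s - 27) - 2*s^2 - 16*s + 18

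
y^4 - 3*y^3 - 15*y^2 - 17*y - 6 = (y - 6)*(y + 1)^3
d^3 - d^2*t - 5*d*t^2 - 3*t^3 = (d - 3*t)*(d + t)^2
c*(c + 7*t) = c^2 + 7*c*t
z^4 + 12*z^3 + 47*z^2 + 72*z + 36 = (z + 1)*(z + 2)*(z + 3)*(z + 6)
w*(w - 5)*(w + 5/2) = w^3 - 5*w^2/2 - 25*w/2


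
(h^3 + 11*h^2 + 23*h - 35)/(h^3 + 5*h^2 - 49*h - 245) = (h - 1)/(h - 7)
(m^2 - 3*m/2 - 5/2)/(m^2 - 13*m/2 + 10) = (m + 1)/(m - 4)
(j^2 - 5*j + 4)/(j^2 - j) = (j - 4)/j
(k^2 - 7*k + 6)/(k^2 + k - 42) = (k - 1)/(k + 7)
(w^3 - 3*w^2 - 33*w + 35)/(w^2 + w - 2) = (w^2 - 2*w - 35)/(w + 2)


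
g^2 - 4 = (g - 2)*(g + 2)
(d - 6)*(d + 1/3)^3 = d^4 - 5*d^3 - 17*d^2/3 - 53*d/27 - 2/9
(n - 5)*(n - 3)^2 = n^3 - 11*n^2 + 39*n - 45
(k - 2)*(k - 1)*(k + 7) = k^3 + 4*k^2 - 19*k + 14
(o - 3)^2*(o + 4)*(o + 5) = o^4 + 3*o^3 - 25*o^2 - 39*o + 180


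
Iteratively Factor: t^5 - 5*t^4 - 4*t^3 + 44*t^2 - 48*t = (t - 2)*(t^4 - 3*t^3 - 10*t^2 + 24*t) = (t - 2)*(t + 3)*(t^3 - 6*t^2 + 8*t) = (t - 2)^2*(t + 3)*(t^2 - 4*t) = t*(t - 2)^2*(t + 3)*(t - 4)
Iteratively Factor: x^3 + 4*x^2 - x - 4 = (x - 1)*(x^2 + 5*x + 4) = (x - 1)*(x + 4)*(x + 1)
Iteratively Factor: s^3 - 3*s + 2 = (s - 1)*(s^2 + s - 2) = (s - 1)*(s + 2)*(s - 1)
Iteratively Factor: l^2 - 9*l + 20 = (l - 4)*(l - 5)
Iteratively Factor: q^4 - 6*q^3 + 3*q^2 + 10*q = (q + 1)*(q^3 - 7*q^2 + 10*q) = q*(q + 1)*(q^2 - 7*q + 10) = q*(q - 2)*(q + 1)*(q - 5)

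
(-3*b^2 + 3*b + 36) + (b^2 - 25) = -2*b^2 + 3*b + 11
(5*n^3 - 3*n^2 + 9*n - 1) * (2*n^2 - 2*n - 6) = 10*n^5 - 16*n^4 - 6*n^3 - 2*n^2 - 52*n + 6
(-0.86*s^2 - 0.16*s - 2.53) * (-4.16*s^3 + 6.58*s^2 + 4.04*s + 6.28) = 3.5776*s^5 - 4.9932*s^4 + 5.9976*s^3 - 22.6946*s^2 - 11.226*s - 15.8884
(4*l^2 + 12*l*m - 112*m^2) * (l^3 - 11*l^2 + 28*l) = 4*l^5 + 12*l^4*m - 44*l^4 - 112*l^3*m^2 - 132*l^3*m + 112*l^3 + 1232*l^2*m^2 + 336*l^2*m - 3136*l*m^2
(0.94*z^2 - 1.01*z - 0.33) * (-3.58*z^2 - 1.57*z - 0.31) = -3.3652*z^4 + 2.14*z^3 + 2.4757*z^2 + 0.8312*z + 0.1023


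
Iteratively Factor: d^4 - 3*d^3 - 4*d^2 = (d + 1)*(d^3 - 4*d^2) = (d - 4)*(d + 1)*(d^2) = d*(d - 4)*(d + 1)*(d)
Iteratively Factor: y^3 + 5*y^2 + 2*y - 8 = (y + 2)*(y^2 + 3*y - 4) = (y + 2)*(y + 4)*(y - 1)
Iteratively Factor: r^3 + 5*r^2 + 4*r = (r + 4)*(r^2 + r) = r*(r + 4)*(r + 1)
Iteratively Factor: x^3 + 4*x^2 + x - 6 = (x + 2)*(x^2 + 2*x - 3) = (x - 1)*(x + 2)*(x + 3)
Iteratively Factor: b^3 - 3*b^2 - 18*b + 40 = (b + 4)*(b^2 - 7*b + 10) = (b - 5)*(b + 4)*(b - 2)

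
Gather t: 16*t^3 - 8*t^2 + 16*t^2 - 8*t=16*t^3 + 8*t^2 - 8*t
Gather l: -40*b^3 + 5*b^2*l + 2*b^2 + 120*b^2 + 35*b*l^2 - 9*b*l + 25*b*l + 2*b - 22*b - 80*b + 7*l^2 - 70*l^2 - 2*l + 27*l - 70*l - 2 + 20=-40*b^3 + 122*b^2 - 100*b + l^2*(35*b - 63) + l*(5*b^2 + 16*b - 45) + 18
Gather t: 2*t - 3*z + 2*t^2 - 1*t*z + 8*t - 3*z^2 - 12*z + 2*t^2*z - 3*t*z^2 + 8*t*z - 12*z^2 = t^2*(2*z + 2) + t*(-3*z^2 + 7*z + 10) - 15*z^2 - 15*z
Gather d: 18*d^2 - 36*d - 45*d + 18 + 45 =18*d^2 - 81*d + 63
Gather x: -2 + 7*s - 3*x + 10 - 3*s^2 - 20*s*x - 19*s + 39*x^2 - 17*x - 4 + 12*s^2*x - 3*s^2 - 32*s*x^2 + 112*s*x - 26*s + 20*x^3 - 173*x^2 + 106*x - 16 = -6*s^2 - 38*s + 20*x^3 + x^2*(-32*s - 134) + x*(12*s^2 + 92*s + 86) - 12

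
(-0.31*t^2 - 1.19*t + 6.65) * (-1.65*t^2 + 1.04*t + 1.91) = 0.5115*t^4 + 1.6411*t^3 - 12.8022*t^2 + 4.6431*t + 12.7015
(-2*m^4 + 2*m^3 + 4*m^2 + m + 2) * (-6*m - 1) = 12*m^5 - 10*m^4 - 26*m^3 - 10*m^2 - 13*m - 2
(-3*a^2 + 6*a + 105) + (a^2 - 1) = -2*a^2 + 6*a + 104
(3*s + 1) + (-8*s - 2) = -5*s - 1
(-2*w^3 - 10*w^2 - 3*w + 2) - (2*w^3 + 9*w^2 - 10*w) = -4*w^3 - 19*w^2 + 7*w + 2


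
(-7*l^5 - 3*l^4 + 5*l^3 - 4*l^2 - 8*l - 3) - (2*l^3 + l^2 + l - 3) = -7*l^5 - 3*l^4 + 3*l^3 - 5*l^2 - 9*l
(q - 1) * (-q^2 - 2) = -q^3 + q^2 - 2*q + 2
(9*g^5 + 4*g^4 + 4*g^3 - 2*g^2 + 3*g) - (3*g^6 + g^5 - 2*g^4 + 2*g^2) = -3*g^6 + 8*g^5 + 6*g^4 + 4*g^3 - 4*g^2 + 3*g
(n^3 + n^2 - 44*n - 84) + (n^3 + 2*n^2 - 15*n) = 2*n^3 + 3*n^2 - 59*n - 84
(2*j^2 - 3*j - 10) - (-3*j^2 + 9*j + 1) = 5*j^2 - 12*j - 11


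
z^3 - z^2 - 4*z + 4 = (z - 2)*(z - 1)*(z + 2)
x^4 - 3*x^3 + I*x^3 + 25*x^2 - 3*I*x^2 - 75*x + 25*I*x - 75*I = (x - 3)*(x - 5*I)*(x + I)*(x + 5*I)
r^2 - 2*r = r*(r - 2)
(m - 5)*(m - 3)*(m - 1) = m^3 - 9*m^2 + 23*m - 15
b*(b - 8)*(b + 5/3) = b^3 - 19*b^2/3 - 40*b/3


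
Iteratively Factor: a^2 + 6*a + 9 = (a + 3)*(a + 3)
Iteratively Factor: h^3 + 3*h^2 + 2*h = (h + 1)*(h^2 + 2*h) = (h + 1)*(h + 2)*(h)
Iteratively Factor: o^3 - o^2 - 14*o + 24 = (o - 3)*(o^2 + 2*o - 8) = (o - 3)*(o + 4)*(o - 2)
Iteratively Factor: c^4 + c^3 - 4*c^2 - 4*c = (c + 1)*(c^3 - 4*c) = c*(c + 1)*(c^2 - 4) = c*(c + 1)*(c + 2)*(c - 2)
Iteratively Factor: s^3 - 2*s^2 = (s)*(s^2 - 2*s) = s*(s - 2)*(s)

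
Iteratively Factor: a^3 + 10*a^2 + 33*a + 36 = (a + 4)*(a^2 + 6*a + 9) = (a + 3)*(a + 4)*(a + 3)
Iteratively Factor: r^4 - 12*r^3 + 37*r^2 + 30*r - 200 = (r - 5)*(r^3 - 7*r^2 + 2*r + 40) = (r - 5)*(r - 4)*(r^2 - 3*r - 10) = (r - 5)*(r - 4)*(r + 2)*(r - 5)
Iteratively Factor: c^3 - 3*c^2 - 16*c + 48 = (c + 4)*(c^2 - 7*c + 12) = (c - 4)*(c + 4)*(c - 3)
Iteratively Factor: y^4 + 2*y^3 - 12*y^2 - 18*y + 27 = (y + 3)*(y^3 - y^2 - 9*y + 9) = (y - 1)*(y + 3)*(y^2 - 9) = (y - 1)*(y + 3)^2*(y - 3)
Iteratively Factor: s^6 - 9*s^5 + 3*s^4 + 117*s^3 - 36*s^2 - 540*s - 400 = (s + 1)*(s^5 - 10*s^4 + 13*s^3 + 104*s^2 - 140*s - 400) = (s - 5)*(s + 1)*(s^4 - 5*s^3 - 12*s^2 + 44*s + 80) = (s - 5)^2*(s + 1)*(s^3 - 12*s - 16) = (s - 5)^2*(s - 4)*(s + 1)*(s^2 + 4*s + 4) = (s - 5)^2*(s - 4)*(s + 1)*(s + 2)*(s + 2)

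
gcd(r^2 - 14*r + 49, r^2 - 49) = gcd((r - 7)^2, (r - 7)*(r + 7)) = r - 7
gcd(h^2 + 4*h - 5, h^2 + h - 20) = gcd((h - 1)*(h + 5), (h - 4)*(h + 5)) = h + 5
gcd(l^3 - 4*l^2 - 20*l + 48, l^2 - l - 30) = l - 6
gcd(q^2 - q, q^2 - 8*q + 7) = q - 1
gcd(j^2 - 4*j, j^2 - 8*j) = j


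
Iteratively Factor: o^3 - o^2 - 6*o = (o - 3)*(o^2 + 2*o) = (o - 3)*(o + 2)*(o)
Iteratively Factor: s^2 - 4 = (s + 2)*(s - 2)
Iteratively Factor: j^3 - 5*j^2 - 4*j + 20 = (j + 2)*(j^2 - 7*j + 10) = (j - 5)*(j + 2)*(j - 2)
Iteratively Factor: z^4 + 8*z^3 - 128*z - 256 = (z + 4)*(z^3 + 4*z^2 - 16*z - 64) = (z + 4)^2*(z^2 - 16) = (z - 4)*(z + 4)^2*(z + 4)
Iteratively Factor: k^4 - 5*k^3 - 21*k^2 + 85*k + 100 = (k + 1)*(k^3 - 6*k^2 - 15*k + 100) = (k - 5)*(k + 1)*(k^2 - k - 20) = (k - 5)*(k + 1)*(k + 4)*(k - 5)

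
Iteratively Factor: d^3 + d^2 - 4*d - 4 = (d + 1)*(d^2 - 4) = (d + 1)*(d + 2)*(d - 2)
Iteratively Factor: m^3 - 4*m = (m + 2)*(m^2 - 2*m) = (m - 2)*(m + 2)*(m)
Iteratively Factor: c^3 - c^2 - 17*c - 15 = (c + 3)*(c^2 - 4*c - 5) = (c - 5)*(c + 3)*(c + 1)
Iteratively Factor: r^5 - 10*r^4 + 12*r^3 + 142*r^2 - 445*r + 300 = (r + 4)*(r^4 - 14*r^3 + 68*r^2 - 130*r + 75) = (r - 1)*(r + 4)*(r^3 - 13*r^2 + 55*r - 75) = (r - 5)*(r - 1)*(r + 4)*(r^2 - 8*r + 15) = (r - 5)^2*(r - 1)*(r + 4)*(r - 3)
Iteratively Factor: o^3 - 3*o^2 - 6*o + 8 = (o + 2)*(o^2 - 5*o + 4) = (o - 4)*(o + 2)*(o - 1)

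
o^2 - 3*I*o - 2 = (o - 2*I)*(o - I)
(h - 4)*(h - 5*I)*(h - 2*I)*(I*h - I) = I*h^4 + 7*h^3 - 5*I*h^3 - 35*h^2 - 6*I*h^2 + 28*h + 50*I*h - 40*I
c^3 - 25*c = c*(c - 5)*(c + 5)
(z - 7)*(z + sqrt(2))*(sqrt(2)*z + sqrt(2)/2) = sqrt(2)*z^3 - 13*sqrt(2)*z^2/2 + 2*z^2 - 13*z - 7*sqrt(2)*z/2 - 7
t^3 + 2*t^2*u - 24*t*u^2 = t*(t - 4*u)*(t + 6*u)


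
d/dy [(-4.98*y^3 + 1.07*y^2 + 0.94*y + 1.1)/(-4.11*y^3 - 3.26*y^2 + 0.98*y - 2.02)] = (20.6325*y^4 - 2.034*y^3 + 47.8548*y^2 + 2.8492*y - 2.9768)/(16.8921*y^6 + 26.7972*y^5 + 2.572*y^4 + 10.2148*y^3 + 14.1308*y^2 - 3.9592*y + 4.0804)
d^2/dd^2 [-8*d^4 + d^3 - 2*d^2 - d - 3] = -96*d^2 + 6*d - 4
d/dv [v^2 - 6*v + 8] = 2*v - 6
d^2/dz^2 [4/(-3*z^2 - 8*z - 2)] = 8*(9*z^2 + 24*z - 4*(3*z + 4)^2 + 6)/(3*z^2 + 8*z + 2)^3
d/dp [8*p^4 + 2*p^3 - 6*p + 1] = 32*p^3 + 6*p^2 - 6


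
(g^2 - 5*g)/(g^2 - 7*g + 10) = g/(g - 2)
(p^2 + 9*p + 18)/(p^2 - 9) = (p + 6)/(p - 3)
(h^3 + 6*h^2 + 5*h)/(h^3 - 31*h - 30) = h/(h - 6)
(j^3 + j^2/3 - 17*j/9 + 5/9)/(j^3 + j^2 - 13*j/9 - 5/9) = (3*j - 1)/(3*j + 1)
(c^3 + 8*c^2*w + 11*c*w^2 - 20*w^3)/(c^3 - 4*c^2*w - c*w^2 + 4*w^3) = (-c^2 - 9*c*w - 20*w^2)/(-c^2 + 3*c*w + 4*w^2)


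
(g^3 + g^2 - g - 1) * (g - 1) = g^4 - 2*g^2 + 1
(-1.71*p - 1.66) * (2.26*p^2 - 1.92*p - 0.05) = -3.8646*p^3 - 0.468399999999999*p^2 + 3.2727*p + 0.083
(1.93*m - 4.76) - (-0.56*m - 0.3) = 2.49*m - 4.46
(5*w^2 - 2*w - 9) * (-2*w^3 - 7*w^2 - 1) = -10*w^5 - 31*w^4 + 32*w^3 + 58*w^2 + 2*w + 9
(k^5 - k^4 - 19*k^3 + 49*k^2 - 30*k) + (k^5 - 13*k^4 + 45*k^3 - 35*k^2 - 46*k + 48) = 2*k^5 - 14*k^4 + 26*k^3 + 14*k^2 - 76*k + 48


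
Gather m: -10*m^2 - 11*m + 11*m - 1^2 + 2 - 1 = -10*m^2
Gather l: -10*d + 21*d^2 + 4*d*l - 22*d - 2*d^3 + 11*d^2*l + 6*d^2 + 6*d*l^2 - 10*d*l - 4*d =-2*d^3 + 27*d^2 + 6*d*l^2 - 36*d + l*(11*d^2 - 6*d)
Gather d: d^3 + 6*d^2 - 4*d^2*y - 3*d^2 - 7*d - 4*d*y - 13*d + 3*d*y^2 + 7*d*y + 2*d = d^3 + d^2*(3 - 4*y) + d*(3*y^2 + 3*y - 18)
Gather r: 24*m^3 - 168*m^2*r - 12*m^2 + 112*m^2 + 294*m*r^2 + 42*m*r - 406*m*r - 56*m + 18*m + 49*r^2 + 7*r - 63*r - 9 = 24*m^3 + 100*m^2 - 38*m + r^2*(294*m + 49) + r*(-168*m^2 - 364*m - 56) - 9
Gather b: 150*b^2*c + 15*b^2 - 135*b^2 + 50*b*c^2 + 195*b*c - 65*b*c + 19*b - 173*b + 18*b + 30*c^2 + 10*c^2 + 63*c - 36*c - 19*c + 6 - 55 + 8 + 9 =b^2*(150*c - 120) + b*(50*c^2 + 130*c - 136) + 40*c^2 + 8*c - 32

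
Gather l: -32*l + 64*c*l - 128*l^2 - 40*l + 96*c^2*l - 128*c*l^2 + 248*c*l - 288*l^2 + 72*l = l^2*(-128*c - 416) + l*(96*c^2 + 312*c)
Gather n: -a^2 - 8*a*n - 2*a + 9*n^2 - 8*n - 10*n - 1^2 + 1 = -a^2 - 2*a + 9*n^2 + n*(-8*a - 18)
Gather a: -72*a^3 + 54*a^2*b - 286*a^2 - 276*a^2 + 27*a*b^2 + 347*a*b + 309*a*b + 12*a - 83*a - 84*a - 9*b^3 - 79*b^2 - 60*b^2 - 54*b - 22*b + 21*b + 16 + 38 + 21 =-72*a^3 + a^2*(54*b - 562) + a*(27*b^2 + 656*b - 155) - 9*b^3 - 139*b^2 - 55*b + 75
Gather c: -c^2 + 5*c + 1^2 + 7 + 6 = -c^2 + 5*c + 14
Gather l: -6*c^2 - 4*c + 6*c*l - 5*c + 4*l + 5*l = -6*c^2 - 9*c + l*(6*c + 9)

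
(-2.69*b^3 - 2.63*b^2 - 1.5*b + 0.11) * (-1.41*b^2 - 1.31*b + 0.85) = 3.7929*b^5 + 7.2322*b^4 + 3.2738*b^3 - 0.4256*b^2 - 1.4191*b + 0.0935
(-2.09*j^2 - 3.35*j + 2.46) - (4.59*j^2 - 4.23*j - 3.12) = -6.68*j^2 + 0.88*j + 5.58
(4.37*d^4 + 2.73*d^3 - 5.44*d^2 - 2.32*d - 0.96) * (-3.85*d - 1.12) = -16.8245*d^5 - 15.4049*d^4 + 17.8864*d^3 + 15.0248*d^2 + 6.2944*d + 1.0752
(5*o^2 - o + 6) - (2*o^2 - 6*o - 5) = 3*o^2 + 5*o + 11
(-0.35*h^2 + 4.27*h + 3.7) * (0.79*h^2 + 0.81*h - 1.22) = -0.2765*h^4 + 3.0898*h^3 + 6.8087*h^2 - 2.2124*h - 4.514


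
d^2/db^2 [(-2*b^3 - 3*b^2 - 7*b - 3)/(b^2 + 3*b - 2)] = 2*(-20*b^3 + 9*b^2 - 93*b - 87)/(b^6 + 9*b^5 + 21*b^4 - 9*b^3 - 42*b^2 + 36*b - 8)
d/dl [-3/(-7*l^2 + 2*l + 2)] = 6*(1 - 7*l)/(-7*l^2 + 2*l + 2)^2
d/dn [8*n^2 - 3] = 16*n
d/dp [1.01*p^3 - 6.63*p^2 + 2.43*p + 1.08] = 3.03*p^2 - 13.26*p + 2.43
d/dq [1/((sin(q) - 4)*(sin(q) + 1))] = (3 - 2*sin(q))*cos(q)/((sin(q) - 4)^2*(sin(q) + 1)^2)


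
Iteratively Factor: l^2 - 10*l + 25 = (l - 5)*(l - 5)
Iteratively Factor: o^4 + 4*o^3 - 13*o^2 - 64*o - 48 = (o - 4)*(o^3 + 8*o^2 + 19*o + 12) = (o - 4)*(o + 4)*(o^2 + 4*o + 3) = (o - 4)*(o + 1)*(o + 4)*(o + 3)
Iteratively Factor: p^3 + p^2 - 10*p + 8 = (p - 1)*(p^2 + 2*p - 8) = (p - 2)*(p - 1)*(p + 4)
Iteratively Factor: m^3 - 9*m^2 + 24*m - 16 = (m - 4)*(m^2 - 5*m + 4) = (m - 4)^2*(m - 1)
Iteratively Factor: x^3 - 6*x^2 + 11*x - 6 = (x - 3)*(x^2 - 3*x + 2) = (x - 3)*(x - 1)*(x - 2)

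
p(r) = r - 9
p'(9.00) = 1.00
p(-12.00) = -21.00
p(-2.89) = -11.89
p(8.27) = -0.73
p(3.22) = -5.78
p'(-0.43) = 1.00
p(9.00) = 0.00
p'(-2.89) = 1.00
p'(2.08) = 1.00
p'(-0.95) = 1.00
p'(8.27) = 1.00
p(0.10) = -8.90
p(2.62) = -6.38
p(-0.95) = -9.95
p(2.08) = -6.92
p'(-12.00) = 1.00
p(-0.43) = -9.43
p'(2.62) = 1.00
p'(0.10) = 1.00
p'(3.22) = 1.00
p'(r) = 1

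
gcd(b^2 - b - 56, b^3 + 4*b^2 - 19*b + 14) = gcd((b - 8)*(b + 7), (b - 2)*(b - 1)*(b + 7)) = b + 7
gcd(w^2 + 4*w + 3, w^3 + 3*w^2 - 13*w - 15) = w + 1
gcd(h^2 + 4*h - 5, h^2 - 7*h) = 1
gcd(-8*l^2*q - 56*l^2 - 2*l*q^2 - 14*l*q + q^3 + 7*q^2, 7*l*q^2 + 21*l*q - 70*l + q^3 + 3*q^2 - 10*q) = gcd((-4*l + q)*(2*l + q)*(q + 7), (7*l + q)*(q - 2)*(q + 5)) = 1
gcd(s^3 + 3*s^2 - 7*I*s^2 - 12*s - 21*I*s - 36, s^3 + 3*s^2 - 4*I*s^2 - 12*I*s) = s^2 + s*(3 - 4*I) - 12*I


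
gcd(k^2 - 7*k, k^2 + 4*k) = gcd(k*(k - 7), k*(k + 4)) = k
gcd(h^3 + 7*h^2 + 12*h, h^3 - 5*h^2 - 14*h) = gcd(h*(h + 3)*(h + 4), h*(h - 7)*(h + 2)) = h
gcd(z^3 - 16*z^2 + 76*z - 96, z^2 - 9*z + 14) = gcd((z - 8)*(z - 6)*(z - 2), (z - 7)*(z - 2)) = z - 2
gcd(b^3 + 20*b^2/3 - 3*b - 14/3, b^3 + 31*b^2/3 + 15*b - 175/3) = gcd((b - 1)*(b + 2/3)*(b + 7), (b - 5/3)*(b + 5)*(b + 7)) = b + 7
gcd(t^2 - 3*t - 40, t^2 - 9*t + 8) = t - 8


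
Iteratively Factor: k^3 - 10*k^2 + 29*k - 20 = (k - 5)*(k^2 - 5*k + 4) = (k - 5)*(k - 4)*(k - 1)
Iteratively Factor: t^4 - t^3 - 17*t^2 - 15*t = (t - 5)*(t^3 + 4*t^2 + 3*t) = (t - 5)*(t + 3)*(t^2 + t) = t*(t - 5)*(t + 3)*(t + 1)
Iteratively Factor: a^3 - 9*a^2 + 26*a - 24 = (a - 4)*(a^2 - 5*a + 6) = (a - 4)*(a - 3)*(a - 2)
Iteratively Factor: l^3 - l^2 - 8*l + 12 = (l - 2)*(l^2 + l - 6) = (l - 2)^2*(l + 3)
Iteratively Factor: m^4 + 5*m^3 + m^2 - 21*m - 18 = (m + 3)*(m^3 + 2*m^2 - 5*m - 6) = (m + 3)^2*(m^2 - m - 2) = (m - 2)*(m + 3)^2*(m + 1)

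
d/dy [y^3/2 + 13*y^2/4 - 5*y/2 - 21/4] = 3*y^2/2 + 13*y/2 - 5/2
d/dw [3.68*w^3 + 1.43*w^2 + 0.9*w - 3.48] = 11.04*w^2 + 2.86*w + 0.9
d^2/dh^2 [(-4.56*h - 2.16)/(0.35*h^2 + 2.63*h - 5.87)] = (-(0.7*h + 2.63)*(1.4*h + 5.26)*(4.56*h + 2.16) + (9.576*h + 25.4976)*(0.35*h^2 + 2.63*h - 5.87))/(0.35*h^2 + 2.63*h - 5.87)^3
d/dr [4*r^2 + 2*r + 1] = 8*r + 2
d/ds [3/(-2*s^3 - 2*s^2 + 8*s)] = 3*(3*s^2 + 2*s - 4)/(2*s^2*(s^2 + s - 4)^2)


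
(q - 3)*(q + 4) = q^2 + q - 12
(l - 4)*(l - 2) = l^2 - 6*l + 8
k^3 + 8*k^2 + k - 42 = (k - 2)*(k + 3)*(k + 7)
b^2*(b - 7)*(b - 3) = b^4 - 10*b^3 + 21*b^2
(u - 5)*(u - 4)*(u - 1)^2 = u^4 - 11*u^3 + 39*u^2 - 49*u + 20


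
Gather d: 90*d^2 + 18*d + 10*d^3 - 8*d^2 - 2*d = 10*d^3 + 82*d^2 + 16*d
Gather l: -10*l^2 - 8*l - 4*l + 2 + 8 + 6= -10*l^2 - 12*l + 16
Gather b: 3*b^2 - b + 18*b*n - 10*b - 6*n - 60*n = 3*b^2 + b*(18*n - 11) - 66*n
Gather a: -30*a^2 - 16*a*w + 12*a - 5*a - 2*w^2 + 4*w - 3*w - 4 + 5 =-30*a^2 + a*(7 - 16*w) - 2*w^2 + w + 1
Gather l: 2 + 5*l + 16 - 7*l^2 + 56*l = -7*l^2 + 61*l + 18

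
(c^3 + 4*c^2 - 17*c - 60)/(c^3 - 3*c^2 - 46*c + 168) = (c^2 + 8*c + 15)/(c^2 + c - 42)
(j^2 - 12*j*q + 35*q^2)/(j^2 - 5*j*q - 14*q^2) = (j - 5*q)/(j + 2*q)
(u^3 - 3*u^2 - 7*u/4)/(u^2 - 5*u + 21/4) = u*(2*u + 1)/(2*u - 3)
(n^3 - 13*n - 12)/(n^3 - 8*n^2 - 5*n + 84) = (n + 1)/(n - 7)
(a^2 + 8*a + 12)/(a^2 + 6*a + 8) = (a + 6)/(a + 4)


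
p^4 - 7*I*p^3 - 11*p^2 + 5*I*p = p*(p - 5*I)*(p - I)^2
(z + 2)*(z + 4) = z^2 + 6*z + 8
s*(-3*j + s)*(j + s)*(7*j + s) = -21*j^3*s - 17*j^2*s^2 + 5*j*s^3 + s^4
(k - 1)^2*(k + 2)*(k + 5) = k^4 + 5*k^3 - 3*k^2 - 13*k + 10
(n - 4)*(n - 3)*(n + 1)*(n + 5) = n^4 - n^3 - 25*n^2 + 37*n + 60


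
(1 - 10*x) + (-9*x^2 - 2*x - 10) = -9*x^2 - 12*x - 9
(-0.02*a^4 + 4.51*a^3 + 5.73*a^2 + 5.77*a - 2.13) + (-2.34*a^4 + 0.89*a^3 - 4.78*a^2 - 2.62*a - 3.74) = -2.36*a^4 + 5.4*a^3 + 0.95*a^2 + 3.15*a - 5.87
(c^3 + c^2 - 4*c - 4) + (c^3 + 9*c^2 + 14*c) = 2*c^3 + 10*c^2 + 10*c - 4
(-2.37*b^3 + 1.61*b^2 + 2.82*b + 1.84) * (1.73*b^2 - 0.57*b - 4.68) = -4.1001*b^5 + 4.1362*b^4 + 15.0525*b^3 - 5.959*b^2 - 14.2464*b - 8.6112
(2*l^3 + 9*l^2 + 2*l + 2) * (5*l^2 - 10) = 10*l^5 + 45*l^4 - 10*l^3 - 80*l^2 - 20*l - 20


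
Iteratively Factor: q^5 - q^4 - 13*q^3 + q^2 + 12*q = (q + 3)*(q^4 - 4*q^3 - q^2 + 4*q) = (q - 4)*(q + 3)*(q^3 - q) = (q - 4)*(q - 1)*(q + 3)*(q^2 + q) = (q - 4)*(q - 1)*(q + 1)*(q + 3)*(q)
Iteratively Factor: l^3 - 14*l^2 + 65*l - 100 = (l - 5)*(l^2 - 9*l + 20) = (l - 5)*(l - 4)*(l - 5)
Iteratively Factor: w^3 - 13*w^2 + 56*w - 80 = (w - 5)*(w^2 - 8*w + 16) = (w - 5)*(w - 4)*(w - 4)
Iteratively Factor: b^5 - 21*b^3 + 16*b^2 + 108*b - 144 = (b + 4)*(b^4 - 4*b^3 - 5*b^2 + 36*b - 36) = (b - 2)*(b + 4)*(b^3 - 2*b^2 - 9*b + 18) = (b - 3)*(b - 2)*(b + 4)*(b^2 + b - 6) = (b - 3)*(b - 2)^2*(b + 4)*(b + 3)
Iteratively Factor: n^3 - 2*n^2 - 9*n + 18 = (n + 3)*(n^2 - 5*n + 6) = (n - 3)*(n + 3)*(n - 2)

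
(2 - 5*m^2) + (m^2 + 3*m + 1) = -4*m^2 + 3*m + 3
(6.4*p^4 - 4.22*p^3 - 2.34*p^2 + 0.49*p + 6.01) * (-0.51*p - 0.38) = -3.264*p^5 - 0.2798*p^4 + 2.797*p^3 + 0.6393*p^2 - 3.2513*p - 2.2838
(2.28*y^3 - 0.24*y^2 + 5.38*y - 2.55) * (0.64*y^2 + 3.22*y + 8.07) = 1.4592*y^5 + 7.188*y^4 + 21.07*y^3 + 13.7548*y^2 + 35.2056*y - 20.5785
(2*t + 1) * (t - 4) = 2*t^2 - 7*t - 4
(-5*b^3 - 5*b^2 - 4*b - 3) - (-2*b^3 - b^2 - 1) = -3*b^3 - 4*b^2 - 4*b - 2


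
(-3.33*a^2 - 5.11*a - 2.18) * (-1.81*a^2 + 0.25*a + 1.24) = 6.0273*a^4 + 8.4166*a^3 - 1.4609*a^2 - 6.8814*a - 2.7032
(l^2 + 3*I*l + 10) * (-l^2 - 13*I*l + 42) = -l^4 - 16*I*l^3 + 71*l^2 - 4*I*l + 420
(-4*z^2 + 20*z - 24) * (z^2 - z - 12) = -4*z^4 + 24*z^3 + 4*z^2 - 216*z + 288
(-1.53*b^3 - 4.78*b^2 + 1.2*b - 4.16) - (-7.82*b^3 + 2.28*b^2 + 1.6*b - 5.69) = 6.29*b^3 - 7.06*b^2 - 0.4*b + 1.53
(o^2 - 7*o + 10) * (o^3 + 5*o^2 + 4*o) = o^5 - 2*o^4 - 21*o^3 + 22*o^2 + 40*o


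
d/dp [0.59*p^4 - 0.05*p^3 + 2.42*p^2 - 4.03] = p*(2.36*p^2 - 0.15*p + 4.84)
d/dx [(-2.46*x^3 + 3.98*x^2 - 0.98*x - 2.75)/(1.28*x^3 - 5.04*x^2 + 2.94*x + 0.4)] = (-1.77635683940025e-15*x^5 + 7.304*x^4 - 11.956*x^3 + 14.37*x^2 - 24.536*x + 7.693)/(1.6384*x^6 - 12.9024*x^5 + 32.928*x^4 - 28.6112*x^3 + 4.6116*x^2 + 2.352*x + 0.16)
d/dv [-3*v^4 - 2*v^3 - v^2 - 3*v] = -12*v^3 - 6*v^2 - 2*v - 3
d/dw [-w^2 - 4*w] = -2*w - 4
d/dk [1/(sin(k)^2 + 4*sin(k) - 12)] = -2*(sin(k) + 2)*cos(k)/(sin(k)^2 + 4*sin(k) - 12)^2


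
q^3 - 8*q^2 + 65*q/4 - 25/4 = (q - 5)*(q - 5/2)*(q - 1/2)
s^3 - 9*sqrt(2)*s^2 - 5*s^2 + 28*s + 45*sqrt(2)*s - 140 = (s - 5)*(s - 7*sqrt(2))*(s - 2*sqrt(2))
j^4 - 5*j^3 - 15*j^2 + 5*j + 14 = (j - 7)*(j - 1)*(j + 1)*(j + 2)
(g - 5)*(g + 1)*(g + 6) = g^3 + 2*g^2 - 29*g - 30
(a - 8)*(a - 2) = a^2 - 10*a + 16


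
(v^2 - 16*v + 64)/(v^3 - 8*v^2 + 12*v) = (v^2 - 16*v + 64)/(v*(v^2 - 8*v + 12))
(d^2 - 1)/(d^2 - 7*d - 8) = (d - 1)/(d - 8)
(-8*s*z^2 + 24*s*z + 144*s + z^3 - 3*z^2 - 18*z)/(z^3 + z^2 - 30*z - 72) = (-8*s + z)/(z + 4)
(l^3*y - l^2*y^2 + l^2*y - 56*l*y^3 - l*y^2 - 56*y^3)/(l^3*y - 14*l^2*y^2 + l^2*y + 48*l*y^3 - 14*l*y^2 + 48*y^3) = (-l - 7*y)/(-l + 6*y)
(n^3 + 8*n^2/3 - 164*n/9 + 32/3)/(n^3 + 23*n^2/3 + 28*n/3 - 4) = (9*n^2 - 30*n + 16)/(3*(3*n^2 + 5*n - 2))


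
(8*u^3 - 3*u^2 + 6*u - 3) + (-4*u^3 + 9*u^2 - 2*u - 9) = 4*u^3 + 6*u^2 + 4*u - 12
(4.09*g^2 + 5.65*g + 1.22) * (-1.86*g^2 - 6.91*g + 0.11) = -7.6074*g^4 - 38.7709*g^3 - 40.8608*g^2 - 7.8087*g + 0.1342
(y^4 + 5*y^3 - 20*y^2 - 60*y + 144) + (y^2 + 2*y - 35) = y^4 + 5*y^3 - 19*y^2 - 58*y + 109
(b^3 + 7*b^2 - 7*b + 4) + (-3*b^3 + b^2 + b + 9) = -2*b^3 + 8*b^2 - 6*b + 13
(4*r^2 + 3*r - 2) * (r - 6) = 4*r^3 - 21*r^2 - 20*r + 12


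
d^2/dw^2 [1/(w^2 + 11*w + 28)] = 2*(-w^2 - 11*w + (2*w + 11)^2 - 28)/(w^2 + 11*w + 28)^3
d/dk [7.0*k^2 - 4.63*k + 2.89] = 14.0*k - 4.63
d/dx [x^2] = 2*x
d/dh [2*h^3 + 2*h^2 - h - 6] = 6*h^2 + 4*h - 1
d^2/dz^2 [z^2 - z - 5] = 2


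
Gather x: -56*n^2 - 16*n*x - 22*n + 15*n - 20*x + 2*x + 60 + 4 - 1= -56*n^2 - 7*n + x*(-16*n - 18) + 63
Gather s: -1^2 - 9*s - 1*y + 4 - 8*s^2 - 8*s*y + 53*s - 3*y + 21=-8*s^2 + s*(44 - 8*y) - 4*y + 24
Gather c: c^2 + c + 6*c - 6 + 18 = c^2 + 7*c + 12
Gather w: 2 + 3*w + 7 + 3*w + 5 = 6*w + 14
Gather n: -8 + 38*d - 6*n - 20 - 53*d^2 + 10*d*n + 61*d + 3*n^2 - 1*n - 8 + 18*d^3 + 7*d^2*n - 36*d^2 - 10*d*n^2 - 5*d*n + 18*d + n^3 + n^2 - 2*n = 18*d^3 - 89*d^2 + 117*d + n^3 + n^2*(4 - 10*d) + n*(7*d^2 + 5*d - 9) - 36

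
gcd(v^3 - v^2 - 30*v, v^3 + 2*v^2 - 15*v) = v^2 + 5*v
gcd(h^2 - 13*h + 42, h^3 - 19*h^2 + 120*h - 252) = h^2 - 13*h + 42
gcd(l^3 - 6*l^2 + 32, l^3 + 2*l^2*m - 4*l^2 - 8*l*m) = l - 4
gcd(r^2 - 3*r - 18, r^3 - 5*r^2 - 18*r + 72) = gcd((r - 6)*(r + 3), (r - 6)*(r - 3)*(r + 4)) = r - 6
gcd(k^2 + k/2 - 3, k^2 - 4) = k + 2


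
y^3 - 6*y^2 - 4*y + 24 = (y - 6)*(y - 2)*(y + 2)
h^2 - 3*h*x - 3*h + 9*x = (h - 3)*(h - 3*x)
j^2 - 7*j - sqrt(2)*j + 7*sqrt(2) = (j - 7)*(j - sqrt(2))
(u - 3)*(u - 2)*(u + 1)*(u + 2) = u^4 - 2*u^3 - 7*u^2 + 8*u + 12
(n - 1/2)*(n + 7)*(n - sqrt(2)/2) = n^3 - sqrt(2)*n^2/2 + 13*n^2/2 - 13*sqrt(2)*n/4 - 7*n/2 + 7*sqrt(2)/4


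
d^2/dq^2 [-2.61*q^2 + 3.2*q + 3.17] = -5.22000000000000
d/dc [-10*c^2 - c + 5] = -20*c - 1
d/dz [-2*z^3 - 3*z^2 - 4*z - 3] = -6*z^2 - 6*z - 4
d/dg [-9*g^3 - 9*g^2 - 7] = 9*g*(-3*g - 2)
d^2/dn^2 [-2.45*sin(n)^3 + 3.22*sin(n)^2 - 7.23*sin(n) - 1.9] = 9.0675*sin(n) - 5.5125*sin(3*n) + 6.44*cos(2*n)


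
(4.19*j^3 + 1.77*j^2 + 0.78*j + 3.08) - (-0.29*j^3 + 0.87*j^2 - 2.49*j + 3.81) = 4.48*j^3 + 0.9*j^2 + 3.27*j - 0.73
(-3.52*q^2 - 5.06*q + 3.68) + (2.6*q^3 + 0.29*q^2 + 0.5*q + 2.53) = 2.6*q^3 - 3.23*q^2 - 4.56*q + 6.21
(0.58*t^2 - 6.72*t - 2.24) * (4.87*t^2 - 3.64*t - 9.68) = 2.8246*t^4 - 34.8376*t^3 + 7.9376*t^2 + 73.2032*t + 21.6832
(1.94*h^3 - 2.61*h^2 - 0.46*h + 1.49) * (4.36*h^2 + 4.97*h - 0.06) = 8.4584*h^5 - 1.7378*h^4 - 15.0937*h^3 + 4.3668*h^2 + 7.4329*h - 0.0894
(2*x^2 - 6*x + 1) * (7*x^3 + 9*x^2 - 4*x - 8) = 14*x^5 - 24*x^4 - 55*x^3 + 17*x^2 + 44*x - 8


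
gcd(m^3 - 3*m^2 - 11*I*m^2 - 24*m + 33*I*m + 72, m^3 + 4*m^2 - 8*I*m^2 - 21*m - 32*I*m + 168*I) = m^2 + m*(-3 - 8*I) + 24*I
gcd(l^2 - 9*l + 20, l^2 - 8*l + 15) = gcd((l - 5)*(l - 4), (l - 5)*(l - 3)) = l - 5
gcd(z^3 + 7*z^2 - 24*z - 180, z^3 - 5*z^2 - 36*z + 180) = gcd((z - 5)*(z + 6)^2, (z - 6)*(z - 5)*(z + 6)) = z^2 + z - 30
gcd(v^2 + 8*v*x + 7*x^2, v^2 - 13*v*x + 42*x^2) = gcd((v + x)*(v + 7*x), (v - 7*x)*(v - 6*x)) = 1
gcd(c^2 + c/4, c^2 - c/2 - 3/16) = c + 1/4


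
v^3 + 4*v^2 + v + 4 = (v + 4)*(v - I)*(v + I)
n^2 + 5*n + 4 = (n + 1)*(n + 4)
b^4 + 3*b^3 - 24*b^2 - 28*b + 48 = (b - 4)*(b - 1)*(b + 2)*(b + 6)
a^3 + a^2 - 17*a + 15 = (a - 3)*(a - 1)*(a + 5)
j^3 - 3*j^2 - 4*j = j*(j - 4)*(j + 1)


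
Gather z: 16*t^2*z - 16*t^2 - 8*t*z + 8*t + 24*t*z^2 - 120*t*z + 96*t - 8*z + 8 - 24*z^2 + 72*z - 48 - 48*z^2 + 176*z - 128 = -16*t^2 + 104*t + z^2*(24*t - 72) + z*(16*t^2 - 128*t + 240) - 168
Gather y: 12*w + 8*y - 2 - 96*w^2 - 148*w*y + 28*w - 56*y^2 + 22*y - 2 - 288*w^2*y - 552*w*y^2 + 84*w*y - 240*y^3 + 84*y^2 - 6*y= -96*w^2 + 40*w - 240*y^3 + y^2*(28 - 552*w) + y*(-288*w^2 - 64*w + 24) - 4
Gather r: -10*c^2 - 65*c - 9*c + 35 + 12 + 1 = -10*c^2 - 74*c + 48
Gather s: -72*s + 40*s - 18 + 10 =-32*s - 8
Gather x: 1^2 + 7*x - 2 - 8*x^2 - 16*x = -8*x^2 - 9*x - 1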